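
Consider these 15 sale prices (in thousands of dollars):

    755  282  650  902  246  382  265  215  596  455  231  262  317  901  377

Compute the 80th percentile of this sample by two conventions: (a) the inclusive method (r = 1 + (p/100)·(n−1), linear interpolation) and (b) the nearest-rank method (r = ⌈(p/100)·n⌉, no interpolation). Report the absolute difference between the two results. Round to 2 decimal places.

21.00

Sorted: 215, 231, 246, 262, 265, 282, 317, 377, 382, 455, 596, 650, 755, 901, 902.
n = 15.
(a) r = 12.2; between ranks 12 (650) and 13 (755): 671.
(b) the nearest-rank method: rank 12 → 650.
|671 − 650| = 21.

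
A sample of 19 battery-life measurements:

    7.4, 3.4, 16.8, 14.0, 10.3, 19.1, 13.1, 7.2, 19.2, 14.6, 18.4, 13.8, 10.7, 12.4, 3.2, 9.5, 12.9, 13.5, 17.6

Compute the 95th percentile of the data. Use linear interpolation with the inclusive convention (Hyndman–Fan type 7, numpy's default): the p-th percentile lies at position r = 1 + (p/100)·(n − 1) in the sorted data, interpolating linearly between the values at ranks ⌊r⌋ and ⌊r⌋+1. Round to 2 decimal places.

19.11

Sorted: 3.2, 3.4, 7.2, 7.4, 9.5, 10.3, 10.7, 12.4, 12.9, 13.1, 13.5, 13.8, 14.0, 14.6, 16.8, 17.6, 18.4, 19.1, 19.2.
n = 19.
r = 1 + (95/100)·(19 − 1) = 1 + 17.1 = 18.1.
Rank 18 is 19.1 and rank 19 is 19.2.
Interpolate: 19.1 + 0.1·(19.2 − 19.1) = 19.1 + 0.1·0.1 = 19.11.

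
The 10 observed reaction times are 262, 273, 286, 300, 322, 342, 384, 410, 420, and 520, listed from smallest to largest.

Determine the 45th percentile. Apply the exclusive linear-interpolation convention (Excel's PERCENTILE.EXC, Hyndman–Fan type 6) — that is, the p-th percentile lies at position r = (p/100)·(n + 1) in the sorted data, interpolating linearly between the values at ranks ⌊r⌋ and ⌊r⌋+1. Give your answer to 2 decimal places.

320.90

n = 10.
r = (45/100)·(10 + 1) = 4.95.
Rank 4 is 300 and rank 5 is 322.
Interpolate: 300 + 0.95·(322 − 300) = 300 + 0.95·22 = 320.9.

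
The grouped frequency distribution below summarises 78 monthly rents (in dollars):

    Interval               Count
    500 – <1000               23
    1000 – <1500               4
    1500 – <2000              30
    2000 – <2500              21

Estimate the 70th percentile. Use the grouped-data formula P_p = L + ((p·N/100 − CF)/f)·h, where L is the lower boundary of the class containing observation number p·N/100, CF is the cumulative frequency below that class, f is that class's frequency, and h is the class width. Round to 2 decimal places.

1960.00

N = 78; target position k = 70/100 · 78 = 54.6.
Cumulative frequencies: 23, 27, 57, 78.
Observation 54.6 falls in the class 1500 – <2000.
L = 1500, CF = 27, f = 30, h = 500.
P70 = 1500 + ((54.6 − 27)/30)·500 = 1500 + 460 = 1960.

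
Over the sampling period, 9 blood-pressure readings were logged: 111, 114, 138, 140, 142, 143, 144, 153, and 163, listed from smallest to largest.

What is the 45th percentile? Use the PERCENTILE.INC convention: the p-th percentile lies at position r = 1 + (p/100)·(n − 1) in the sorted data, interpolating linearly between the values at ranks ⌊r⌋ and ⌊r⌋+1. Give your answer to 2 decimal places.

n = 9.
r = 1 + (45/100)·(9 − 1) = 1 + 3.6 = 4.6.
Rank 4 is 140 and rank 5 is 142.
Interpolate: 140 + 0.6·(142 − 140) = 140 + 0.6·2 = 141.2.

141.20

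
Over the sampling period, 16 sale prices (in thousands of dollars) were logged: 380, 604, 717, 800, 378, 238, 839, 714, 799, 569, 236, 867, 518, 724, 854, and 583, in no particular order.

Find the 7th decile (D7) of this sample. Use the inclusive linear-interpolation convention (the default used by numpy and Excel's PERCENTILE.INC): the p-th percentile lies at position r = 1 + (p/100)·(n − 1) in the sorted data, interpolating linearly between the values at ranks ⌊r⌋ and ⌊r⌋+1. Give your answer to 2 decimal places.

761.50

Sorted: 236, 238, 378, 380, 518, 569, 583, 604, 714, 717, 724, 799, 800, 839, 854, 867.
n = 16.
r = 1 + (70/100)·(16 − 1) = 1 + 10.5 = 11.5.
Rank 11 is 724 and rank 12 is 799.
Interpolate: 724 + 0.5·(799 − 724) = 724 + 0.5·75 = 761.5.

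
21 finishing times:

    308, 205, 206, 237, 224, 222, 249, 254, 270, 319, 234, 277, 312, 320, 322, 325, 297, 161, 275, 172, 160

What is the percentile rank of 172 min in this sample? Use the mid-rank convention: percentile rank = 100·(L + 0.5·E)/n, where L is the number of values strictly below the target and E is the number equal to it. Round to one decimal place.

11.9

Sorted: 160, 161, 172, 205, 206, 222, 224, 234, 237, 249, 254, 270, 275, 277, 297, 308, 312, 319, 320, 322, 325.
Count below 172: L = 2; count equal: E = 1; n = 21.
Percentile rank = 100·(2 + 0.5·1)/21 = 100·2.5/21 = 11.9.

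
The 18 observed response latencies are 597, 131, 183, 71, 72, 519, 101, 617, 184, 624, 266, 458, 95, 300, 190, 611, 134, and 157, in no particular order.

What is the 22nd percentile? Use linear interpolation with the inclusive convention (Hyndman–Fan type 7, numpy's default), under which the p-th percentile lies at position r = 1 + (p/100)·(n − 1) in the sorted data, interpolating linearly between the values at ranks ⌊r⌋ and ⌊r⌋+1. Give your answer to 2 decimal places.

Sorted: 71, 72, 95, 101, 131, 134, 157, 183, 184, 190, 266, 300, 458, 519, 597, 611, 617, 624.
n = 18.
r = 1 + (22/100)·(18 − 1) = 1 + 3.74 = 4.74.
Rank 4 is 101 and rank 5 is 131.
Interpolate: 101 + 0.74·(131 − 101) = 101 + 0.74·30 = 123.2.

123.20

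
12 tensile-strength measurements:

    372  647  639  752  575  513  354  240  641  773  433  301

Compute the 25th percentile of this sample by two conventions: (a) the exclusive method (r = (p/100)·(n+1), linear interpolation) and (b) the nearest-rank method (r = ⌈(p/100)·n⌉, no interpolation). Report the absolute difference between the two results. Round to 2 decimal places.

4.50

Sorted: 240, 301, 354, 372, 433, 513, 575, 639, 641, 647, 752, 773.
n = 12.
(a) r = 3.25; between ranks 3 (354) and 4 (372): 358.5.
(b) the nearest-rank method: rank 3 → 354.
|358.5 − 354| = 4.5.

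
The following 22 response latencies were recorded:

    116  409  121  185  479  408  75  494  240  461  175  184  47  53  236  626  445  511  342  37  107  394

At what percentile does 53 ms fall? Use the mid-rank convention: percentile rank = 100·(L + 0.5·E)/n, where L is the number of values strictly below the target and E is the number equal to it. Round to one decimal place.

11.4

Sorted: 37, 47, 53, 75, 107, 116, 121, 175, 184, 185, 236, 240, 342, 394, 408, 409, 445, 461, 479, 494, 511, 626.
Count below 53: L = 2; count equal: E = 1; n = 22.
Percentile rank = 100·(2 + 0.5·1)/22 = 100·2.5/22 = 11.36.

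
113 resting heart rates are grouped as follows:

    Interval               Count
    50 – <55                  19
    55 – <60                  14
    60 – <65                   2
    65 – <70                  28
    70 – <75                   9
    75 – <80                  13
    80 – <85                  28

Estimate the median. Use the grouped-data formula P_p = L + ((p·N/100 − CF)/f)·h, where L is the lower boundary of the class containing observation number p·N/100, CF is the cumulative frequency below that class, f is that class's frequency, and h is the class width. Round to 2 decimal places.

N = 113; target position k = 50/100 · 113 = 56.5.
Cumulative frequencies: 19, 33, 35, 63, 72, 85, 113.
Observation 56.5 falls in the class 65 – <70.
L = 65, CF = 35, f = 28, h = 5.
P50 = 65 + ((56.5 − 35)/28)·5 = 65 + 3.83929 = 68.8393.

68.84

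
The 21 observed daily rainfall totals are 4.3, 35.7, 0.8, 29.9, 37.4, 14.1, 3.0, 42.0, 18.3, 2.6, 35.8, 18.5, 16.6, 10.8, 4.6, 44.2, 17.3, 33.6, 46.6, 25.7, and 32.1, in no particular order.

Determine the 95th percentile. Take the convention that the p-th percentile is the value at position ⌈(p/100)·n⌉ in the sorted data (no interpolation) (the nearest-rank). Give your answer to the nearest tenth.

44.2

Sorted: 0.8, 2.6, 3.0, 4.3, 4.6, 10.8, 14.1, 16.6, 17.3, 18.3, 18.5, 25.7, 29.9, 32.1, 33.6, 35.7, 35.8, 37.4, 42.0, 44.2, 46.6.
n = 21.
Position = ⌈95/100 · 21⌉ = ⌈19.95⌉ = 20.
The value at rank 20 is 44.2.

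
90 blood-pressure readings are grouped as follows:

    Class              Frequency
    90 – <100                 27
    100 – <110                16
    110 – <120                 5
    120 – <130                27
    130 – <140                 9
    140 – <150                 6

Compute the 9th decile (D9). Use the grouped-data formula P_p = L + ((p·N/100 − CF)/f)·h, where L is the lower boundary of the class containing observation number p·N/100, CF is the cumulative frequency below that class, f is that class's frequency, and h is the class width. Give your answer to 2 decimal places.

N = 90; target position k = 90/100 · 90 = 81.
Cumulative frequencies: 27, 43, 48, 75, 84, 90.
Observation 81 falls in the class 130 – <140.
L = 130, CF = 75, f = 9, h = 10.
P90 = 130 + ((81 − 75)/9)·10 = 130 + 6.66667 = 136.667.

136.67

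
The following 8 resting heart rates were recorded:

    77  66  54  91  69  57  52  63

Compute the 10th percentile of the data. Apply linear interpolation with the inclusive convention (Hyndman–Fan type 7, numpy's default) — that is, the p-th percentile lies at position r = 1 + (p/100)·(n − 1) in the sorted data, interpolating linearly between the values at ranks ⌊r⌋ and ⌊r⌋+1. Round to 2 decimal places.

53.40

Sorted: 52, 54, 57, 63, 66, 69, 77, 91.
n = 8.
r = 1 + (10/100)·(8 − 1) = 1 + 0.7 = 1.7.
Rank 1 is 52 and rank 2 is 54.
Interpolate: 52 + 0.7·(54 − 52) = 52 + 0.7·2 = 53.4.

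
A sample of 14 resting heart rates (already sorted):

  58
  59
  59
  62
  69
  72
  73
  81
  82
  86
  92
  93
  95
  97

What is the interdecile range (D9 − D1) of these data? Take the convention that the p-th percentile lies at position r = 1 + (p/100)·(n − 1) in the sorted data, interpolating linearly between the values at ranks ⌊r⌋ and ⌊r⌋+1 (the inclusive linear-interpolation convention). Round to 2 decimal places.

n = 14.
P10: r = 2.3; ranks 2–3 are 59, 59; interpolating gives 59.
P90: r = 12.7; ranks 12–13 are 93, 95; interpolating gives 94.4.
Difference: 94.4 − 59 = 35.4.

35.40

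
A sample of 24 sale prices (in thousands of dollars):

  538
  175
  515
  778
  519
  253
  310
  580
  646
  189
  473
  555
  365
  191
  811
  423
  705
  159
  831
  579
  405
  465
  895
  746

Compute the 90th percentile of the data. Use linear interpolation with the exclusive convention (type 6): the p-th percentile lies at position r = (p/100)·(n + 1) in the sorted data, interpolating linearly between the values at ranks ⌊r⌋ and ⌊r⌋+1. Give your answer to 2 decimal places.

Sorted: 159, 175, 189, 191, 253, 310, 365, 405, 423, 465, 473, 515, 519, 538, 555, 579, 580, 646, 705, 746, 778, 811, 831, 895.
n = 24.
r = (90/100)·(24 + 1) = 22.5.
Rank 22 is 811 and rank 23 is 831.
Interpolate: 811 + 0.5·(831 − 811) = 811 + 0.5·20 = 821.

821.00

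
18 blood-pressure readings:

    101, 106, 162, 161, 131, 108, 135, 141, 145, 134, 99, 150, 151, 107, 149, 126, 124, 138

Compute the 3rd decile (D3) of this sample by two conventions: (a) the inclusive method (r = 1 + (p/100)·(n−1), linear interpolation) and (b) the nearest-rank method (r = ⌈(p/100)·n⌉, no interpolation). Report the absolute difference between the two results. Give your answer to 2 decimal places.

0.20

Sorted: 99, 101, 106, 107, 108, 124, 126, 131, 134, 135, 138, 141, 145, 149, 150, 151, 161, 162.
n = 18.
(a) r = 6.1; between ranks 6 (124) and 7 (126): 124.2.
(b) the nearest-rank method: rank 6 → 124.
|124.2 − 124| = 0.2.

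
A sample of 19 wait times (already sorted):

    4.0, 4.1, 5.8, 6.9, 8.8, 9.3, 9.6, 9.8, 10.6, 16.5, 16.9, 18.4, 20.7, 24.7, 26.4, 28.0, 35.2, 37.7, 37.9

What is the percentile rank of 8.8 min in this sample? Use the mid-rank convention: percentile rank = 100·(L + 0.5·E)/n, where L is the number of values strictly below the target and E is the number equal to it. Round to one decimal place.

Count below 8.8: L = 4; count equal: E = 1; n = 19.
Percentile rank = 100·(4 + 0.5·1)/19 = 100·4.5/19 = 23.68.

23.7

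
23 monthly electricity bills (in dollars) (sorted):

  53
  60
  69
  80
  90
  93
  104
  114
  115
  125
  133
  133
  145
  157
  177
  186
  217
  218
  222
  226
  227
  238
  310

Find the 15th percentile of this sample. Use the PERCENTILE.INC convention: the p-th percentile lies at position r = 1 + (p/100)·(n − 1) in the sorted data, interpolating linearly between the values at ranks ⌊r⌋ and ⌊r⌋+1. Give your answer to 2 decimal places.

n = 23.
r = 1 + (15/100)·(23 − 1) = 1 + 3.3 = 4.3.
Rank 4 is 80 and rank 5 is 90.
Interpolate: 80 + 0.3·(90 − 80) = 80 + 0.3·10 = 83.

83.00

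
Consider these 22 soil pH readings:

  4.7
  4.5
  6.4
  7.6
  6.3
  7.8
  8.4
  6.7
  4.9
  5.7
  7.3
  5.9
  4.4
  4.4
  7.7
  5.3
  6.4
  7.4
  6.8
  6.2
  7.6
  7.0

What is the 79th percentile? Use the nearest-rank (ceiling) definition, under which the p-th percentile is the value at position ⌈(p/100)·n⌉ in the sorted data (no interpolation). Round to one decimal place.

Sorted: 4.4, 4.4, 4.5, 4.7, 4.9, 5.3, 5.7, 5.9, 6.2, 6.3, 6.4, 6.4, 6.7, 6.8, 7.0, 7.3, 7.4, 7.6, 7.6, 7.7, 7.8, 8.4.
n = 22.
Position = ⌈79/100 · 22⌉ = ⌈17.38⌉ = 18.
The value at rank 18 is 7.6.

7.6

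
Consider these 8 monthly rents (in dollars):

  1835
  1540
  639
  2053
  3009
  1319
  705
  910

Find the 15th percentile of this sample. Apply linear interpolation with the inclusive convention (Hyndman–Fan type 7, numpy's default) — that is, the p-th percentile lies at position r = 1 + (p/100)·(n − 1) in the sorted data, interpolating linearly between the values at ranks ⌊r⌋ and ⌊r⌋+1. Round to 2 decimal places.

Sorted: 639, 705, 910, 1319, 1540, 1835, 2053, 3009.
n = 8.
r = 1 + (15/100)·(8 − 1) = 1 + 1.05 = 2.05.
Rank 2 is 705 and rank 3 is 910.
Interpolate: 705 + 0.05·(910 − 705) = 705 + 0.05·205 = 715.25.

715.25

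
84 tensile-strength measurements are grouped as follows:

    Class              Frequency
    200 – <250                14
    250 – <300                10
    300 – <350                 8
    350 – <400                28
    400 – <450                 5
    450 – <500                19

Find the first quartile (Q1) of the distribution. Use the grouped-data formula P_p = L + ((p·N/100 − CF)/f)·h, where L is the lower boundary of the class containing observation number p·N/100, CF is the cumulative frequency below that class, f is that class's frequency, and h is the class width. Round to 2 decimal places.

N = 84; target position k = 25/100 · 84 = 21.
Cumulative frequencies: 14, 24, 32, 60, 65, 84.
Observation 21 falls in the class 250 – <300.
L = 250, CF = 14, f = 10, h = 50.
P25 = 250 + ((21 − 14)/10)·50 = 250 + 35 = 285.

285.00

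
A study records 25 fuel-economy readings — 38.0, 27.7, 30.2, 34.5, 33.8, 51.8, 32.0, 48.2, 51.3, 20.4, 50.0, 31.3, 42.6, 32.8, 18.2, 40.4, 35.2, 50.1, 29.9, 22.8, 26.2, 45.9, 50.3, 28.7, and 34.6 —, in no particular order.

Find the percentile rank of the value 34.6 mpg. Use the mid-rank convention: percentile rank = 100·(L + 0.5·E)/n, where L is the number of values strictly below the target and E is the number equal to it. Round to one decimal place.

Sorted: 18.2, 20.4, 22.8, 26.2, 27.7, 28.7, 29.9, 30.2, 31.3, 32.0, 32.8, 33.8, 34.5, 34.6, 35.2, 38.0, 40.4, 42.6, 45.9, 48.2, 50.0, 50.1, 50.3, 51.3, 51.8.
Count below 34.6: L = 13; count equal: E = 1; n = 25.
Percentile rank = 100·(13 + 0.5·1)/25 = 100·13.5/25 = 54.

54.0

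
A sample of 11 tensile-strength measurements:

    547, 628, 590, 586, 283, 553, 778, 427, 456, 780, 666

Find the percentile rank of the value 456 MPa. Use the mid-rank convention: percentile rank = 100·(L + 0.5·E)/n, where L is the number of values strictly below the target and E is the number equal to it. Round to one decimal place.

Sorted: 283, 427, 456, 547, 553, 586, 590, 628, 666, 778, 780.
Count below 456: L = 2; count equal: E = 1; n = 11.
Percentile rank = 100·(2 + 0.5·1)/11 = 100·2.5/11 = 22.73.

22.7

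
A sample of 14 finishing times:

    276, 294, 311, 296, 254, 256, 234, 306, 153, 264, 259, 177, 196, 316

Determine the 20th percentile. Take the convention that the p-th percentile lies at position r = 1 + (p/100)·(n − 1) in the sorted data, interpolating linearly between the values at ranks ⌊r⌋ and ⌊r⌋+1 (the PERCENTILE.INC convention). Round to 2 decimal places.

Sorted: 153, 177, 196, 234, 254, 256, 259, 264, 276, 294, 296, 306, 311, 316.
n = 14.
r = 1 + (20/100)·(14 − 1) = 1 + 2.6 = 3.6.
Rank 3 is 196 and rank 4 is 234.
Interpolate: 196 + 0.6·(234 − 196) = 196 + 0.6·38 = 218.8.

218.80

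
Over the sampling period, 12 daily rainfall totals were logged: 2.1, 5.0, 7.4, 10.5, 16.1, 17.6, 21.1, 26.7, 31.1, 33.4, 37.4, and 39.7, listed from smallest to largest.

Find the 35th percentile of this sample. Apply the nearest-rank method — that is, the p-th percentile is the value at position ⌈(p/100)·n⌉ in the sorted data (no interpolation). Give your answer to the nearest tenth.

16.1

n = 12.
Position = ⌈35/100 · 12⌉ = ⌈4.2⌉ = 5.
The value at rank 5 is 16.1.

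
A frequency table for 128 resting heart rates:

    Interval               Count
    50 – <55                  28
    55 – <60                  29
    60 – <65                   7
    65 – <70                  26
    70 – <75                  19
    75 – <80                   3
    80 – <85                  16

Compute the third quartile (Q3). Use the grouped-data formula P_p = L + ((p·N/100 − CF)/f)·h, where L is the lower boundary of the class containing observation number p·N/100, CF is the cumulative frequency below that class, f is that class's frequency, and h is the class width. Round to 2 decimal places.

71.58

N = 128; target position k = 75/100 · 128 = 96.
Cumulative frequencies: 28, 57, 64, 90, 109, 112, 128.
Observation 96 falls in the class 70 – <75.
L = 70, CF = 90, f = 19, h = 5.
P75 = 70 + ((96 − 90)/19)·5 = 70 + 1.57895 = 71.5789.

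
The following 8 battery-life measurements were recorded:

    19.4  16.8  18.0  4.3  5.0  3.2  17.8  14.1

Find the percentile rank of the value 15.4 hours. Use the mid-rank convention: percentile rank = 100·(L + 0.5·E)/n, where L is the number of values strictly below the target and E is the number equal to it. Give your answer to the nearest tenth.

50.0

Sorted: 3.2, 4.3, 5.0, 14.1, 16.8, 17.8, 18.0, 19.4.
Count below 15.4: L = 4; count equal: E = 0; n = 8.
Percentile rank = 100·(4 + 0.5·0)/8 = 100·4/8 = 50.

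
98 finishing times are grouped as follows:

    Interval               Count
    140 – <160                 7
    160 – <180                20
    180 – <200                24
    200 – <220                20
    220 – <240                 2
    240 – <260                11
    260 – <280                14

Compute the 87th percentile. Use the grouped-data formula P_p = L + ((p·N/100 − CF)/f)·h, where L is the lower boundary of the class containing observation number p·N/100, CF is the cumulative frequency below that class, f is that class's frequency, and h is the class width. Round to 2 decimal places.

261.80

N = 98; target position k = 87/100 · 98 = 85.26.
Cumulative frequencies: 7, 27, 51, 71, 73, 84, 98.
Observation 85.26 falls in the class 260 – <280.
L = 260, CF = 84, f = 14, h = 20.
P87 = 260 + ((85.26 − 84)/14)·20 = 260 + 1.8 = 261.8.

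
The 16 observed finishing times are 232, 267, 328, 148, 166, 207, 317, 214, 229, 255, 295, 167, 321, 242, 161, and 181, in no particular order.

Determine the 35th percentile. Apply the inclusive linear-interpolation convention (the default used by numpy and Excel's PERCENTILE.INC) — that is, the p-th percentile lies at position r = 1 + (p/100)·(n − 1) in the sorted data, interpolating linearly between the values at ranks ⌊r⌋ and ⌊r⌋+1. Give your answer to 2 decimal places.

208.75

Sorted: 148, 161, 166, 167, 181, 207, 214, 229, 232, 242, 255, 267, 295, 317, 321, 328.
n = 16.
r = 1 + (35/100)·(16 − 1) = 1 + 5.25 = 6.25.
Rank 6 is 207 and rank 7 is 214.
Interpolate: 207 + 0.25·(214 − 207) = 207 + 0.25·7 = 208.75.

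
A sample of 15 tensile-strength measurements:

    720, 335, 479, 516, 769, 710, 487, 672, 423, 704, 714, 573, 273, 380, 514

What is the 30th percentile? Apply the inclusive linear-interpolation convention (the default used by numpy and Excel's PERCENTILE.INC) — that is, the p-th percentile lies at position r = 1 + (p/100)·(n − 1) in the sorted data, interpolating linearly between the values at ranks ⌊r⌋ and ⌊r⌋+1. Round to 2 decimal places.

480.60

Sorted: 273, 335, 380, 423, 479, 487, 514, 516, 573, 672, 704, 710, 714, 720, 769.
n = 15.
r = 1 + (30/100)·(15 − 1) = 1 + 4.2 = 5.2.
Rank 5 is 479 and rank 6 is 487.
Interpolate: 479 + 0.2·(487 − 479) = 479 + 0.2·8 = 480.6.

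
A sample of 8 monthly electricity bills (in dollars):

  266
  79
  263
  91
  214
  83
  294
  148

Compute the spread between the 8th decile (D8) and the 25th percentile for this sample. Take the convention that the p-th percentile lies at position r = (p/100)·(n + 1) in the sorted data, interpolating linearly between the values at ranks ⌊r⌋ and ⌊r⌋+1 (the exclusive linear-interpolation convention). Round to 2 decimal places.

186.60

Sorted: 79, 83, 91, 148, 214, 263, 266, 294.
n = 8.
P25: r = 2.25; ranks 2–3 are 83, 91; interpolating gives 85.
P80: r = 7.2; ranks 7–8 are 266, 294; interpolating gives 271.6.
Difference: 271.6 − 85 = 186.6.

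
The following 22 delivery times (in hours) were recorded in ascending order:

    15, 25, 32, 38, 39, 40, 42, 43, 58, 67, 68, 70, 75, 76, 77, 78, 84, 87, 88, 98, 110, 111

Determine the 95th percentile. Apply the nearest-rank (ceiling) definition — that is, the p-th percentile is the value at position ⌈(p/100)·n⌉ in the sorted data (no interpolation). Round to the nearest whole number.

110

n = 22.
Position = ⌈95/100 · 22⌉ = ⌈20.9⌉ = 21.
The value at rank 21 is 110.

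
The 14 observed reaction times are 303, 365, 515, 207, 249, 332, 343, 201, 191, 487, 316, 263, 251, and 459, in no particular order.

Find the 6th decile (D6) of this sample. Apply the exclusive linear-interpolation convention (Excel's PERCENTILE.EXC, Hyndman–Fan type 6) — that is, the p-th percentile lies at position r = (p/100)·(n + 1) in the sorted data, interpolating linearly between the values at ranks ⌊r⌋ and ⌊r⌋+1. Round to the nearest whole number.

Sorted: 191, 201, 207, 249, 251, 263, 303, 316, 332, 343, 365, 459, 487, 515.
n = 14.
r = (60/100)·(14 + 1) = 9.
r is an integer, so P60 is the value at rank 9: 332.

332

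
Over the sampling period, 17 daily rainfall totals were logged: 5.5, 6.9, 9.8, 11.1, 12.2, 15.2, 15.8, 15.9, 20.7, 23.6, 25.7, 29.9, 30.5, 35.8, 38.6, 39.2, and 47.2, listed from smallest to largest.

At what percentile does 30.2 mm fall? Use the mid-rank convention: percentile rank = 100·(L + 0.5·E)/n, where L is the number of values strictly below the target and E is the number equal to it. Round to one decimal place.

Count below 30.2: L = 12; count equal: E = 0; n = 17.
Percentile rank = 100·(12 + 0.5·0)/17 = 100·12/17 = 70.59.

70.6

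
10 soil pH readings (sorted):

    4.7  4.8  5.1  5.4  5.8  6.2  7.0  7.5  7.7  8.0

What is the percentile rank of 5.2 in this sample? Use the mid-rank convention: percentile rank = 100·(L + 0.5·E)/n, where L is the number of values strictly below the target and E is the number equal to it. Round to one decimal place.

Count below 5.2: L = 3; count equal: E = 0; n = 10.
Percentile rank = 100·(3 + 0.5·0)/10 = 100·3/10 = 30.

30.0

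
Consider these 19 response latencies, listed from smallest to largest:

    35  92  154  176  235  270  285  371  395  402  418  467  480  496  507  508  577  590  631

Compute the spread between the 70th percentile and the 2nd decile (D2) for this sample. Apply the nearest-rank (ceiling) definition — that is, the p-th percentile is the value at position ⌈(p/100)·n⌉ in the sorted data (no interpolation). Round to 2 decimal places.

320.00

n = 19.
P20: rank ⌈20/100·19⌉ = 4 → 176.
P70: rank ⌈70/100·19⌉ = 14 → 496.
Difference: 496 − 176 = 320.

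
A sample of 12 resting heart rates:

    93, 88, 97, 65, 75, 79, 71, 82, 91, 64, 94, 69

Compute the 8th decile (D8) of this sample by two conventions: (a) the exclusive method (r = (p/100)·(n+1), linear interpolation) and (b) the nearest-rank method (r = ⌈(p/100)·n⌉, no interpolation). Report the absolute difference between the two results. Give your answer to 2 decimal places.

Sorted: 64, 65, 69, 71, 75, 79, 82, 88, 91, 93, 94, 97.
n = 12.
(a) r = 10.4; between ranks 10 (93) and 11 (94): 93.4.
(b) the nearest-rank method: rank 10 → 93.
|93.4 − 93| = 0.4.

0.40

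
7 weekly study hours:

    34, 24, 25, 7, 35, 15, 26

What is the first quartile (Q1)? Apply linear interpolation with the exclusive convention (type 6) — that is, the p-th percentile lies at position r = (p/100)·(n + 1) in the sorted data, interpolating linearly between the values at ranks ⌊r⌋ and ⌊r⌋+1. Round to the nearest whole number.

Sorted: 7, 15, 24, 25, 26, 34, 35.
n = 7.
r = (25/100)·(7 + 1) = 2.
r is an integer, so P25 is the value at rank 2: 15.

15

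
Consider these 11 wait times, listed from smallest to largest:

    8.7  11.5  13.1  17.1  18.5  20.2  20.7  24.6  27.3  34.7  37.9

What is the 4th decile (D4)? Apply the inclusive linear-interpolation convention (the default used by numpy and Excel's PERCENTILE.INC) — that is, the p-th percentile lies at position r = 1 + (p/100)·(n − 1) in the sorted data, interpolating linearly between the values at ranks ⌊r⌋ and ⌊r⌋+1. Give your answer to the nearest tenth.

n = 11.
r = 1 + (40/100)·(11 − 1) = 1 + 4 = 5.
r is an integer, so P40 is the value at rank 5: 18.5.

18.5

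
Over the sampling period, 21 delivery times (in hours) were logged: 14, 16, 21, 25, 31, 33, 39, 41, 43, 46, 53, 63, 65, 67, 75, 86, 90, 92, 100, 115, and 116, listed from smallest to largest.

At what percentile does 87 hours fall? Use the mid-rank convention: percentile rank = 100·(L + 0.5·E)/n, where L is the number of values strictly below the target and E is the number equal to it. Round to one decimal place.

76.2

Count below 87: L = 16; count equal: E = 0; n = 21.
Percentile rank = 100·(16 + 0.5·0)/21 = 100·16/21 = 76.19.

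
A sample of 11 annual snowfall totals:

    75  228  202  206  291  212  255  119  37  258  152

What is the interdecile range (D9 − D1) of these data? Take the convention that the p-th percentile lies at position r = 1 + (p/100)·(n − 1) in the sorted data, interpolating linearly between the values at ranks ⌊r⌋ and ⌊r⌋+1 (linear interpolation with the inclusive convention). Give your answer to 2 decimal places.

Sorted: 37, 75, 119, 152, 202, 206, 212, 228, 255, 258, 291.
n = 11.
P10: r = 2 (integer) → 75.
P90: r = 10 (integer) → 258.
Difference: 258 − 75 = 183.

183.00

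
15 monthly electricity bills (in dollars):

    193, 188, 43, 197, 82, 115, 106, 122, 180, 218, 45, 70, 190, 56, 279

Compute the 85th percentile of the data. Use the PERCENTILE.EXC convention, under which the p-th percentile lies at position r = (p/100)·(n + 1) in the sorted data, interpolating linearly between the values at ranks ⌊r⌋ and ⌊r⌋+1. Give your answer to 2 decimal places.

Sorted: 43, 45, 56, 70, 82, 106, 115, 122, 180, 188, 190, 193, 197, 218, 279.
n = 15.
r = (85/100)·(15 + 1) = 13.6.
Rank 13 is 197 and rank 14 is 218.
Interpolate: 197 + 0.6·(218 − 197) = 197 + 0.6·21 = 209.6.

209.60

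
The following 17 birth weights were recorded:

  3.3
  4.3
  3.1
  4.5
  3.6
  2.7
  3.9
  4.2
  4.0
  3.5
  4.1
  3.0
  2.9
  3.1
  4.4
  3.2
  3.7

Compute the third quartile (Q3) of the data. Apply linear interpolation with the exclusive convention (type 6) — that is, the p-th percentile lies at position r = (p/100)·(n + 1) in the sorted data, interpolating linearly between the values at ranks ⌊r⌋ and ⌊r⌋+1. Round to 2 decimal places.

Sorted: 2.7, 2.9, 3.0, 3.1, 3.1, 3.2, 3.3, 3.5, 3.6, 3.7, 3.9, 4.0, 4.1, 4.2, 4.3, 4.4, 4.5.
n = 17.
r = (75/100)·(17 + 1) = 13.5.
Rank 13 is 4.1 and rank 14 is 4.2.
Interpolate: 4.1 + 0.5·(4.2 − 4.1) = 4.1 + 0.5·0.1 = 4.15.

4.15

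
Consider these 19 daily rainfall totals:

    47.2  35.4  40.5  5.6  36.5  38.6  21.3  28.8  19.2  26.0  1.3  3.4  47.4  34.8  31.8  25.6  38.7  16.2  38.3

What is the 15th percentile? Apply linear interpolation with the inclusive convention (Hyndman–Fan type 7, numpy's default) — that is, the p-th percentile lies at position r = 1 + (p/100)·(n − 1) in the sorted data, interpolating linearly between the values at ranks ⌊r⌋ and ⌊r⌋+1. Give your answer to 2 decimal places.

13.02

Sorted: 1.3, 3.4, 5.6, 16.2, 19.2, 21.3, 25.6, 26.0, 28.8, 31.8, 34.8, 35.4, 36.5, 38.3, 38.6, 38.7, 40.5, 47.2, 47.4.
n = 19.
r = 1 + (15/100)·(19 − 1) = 1 + 2.7 = 3.7.
Rank 3 is 5.6 and rank 4 is 16.2.
Interpolate: 5.6 + 0.7·(16.2 − 5.6) = 5.6 + 0.7·10.6 = 13.02.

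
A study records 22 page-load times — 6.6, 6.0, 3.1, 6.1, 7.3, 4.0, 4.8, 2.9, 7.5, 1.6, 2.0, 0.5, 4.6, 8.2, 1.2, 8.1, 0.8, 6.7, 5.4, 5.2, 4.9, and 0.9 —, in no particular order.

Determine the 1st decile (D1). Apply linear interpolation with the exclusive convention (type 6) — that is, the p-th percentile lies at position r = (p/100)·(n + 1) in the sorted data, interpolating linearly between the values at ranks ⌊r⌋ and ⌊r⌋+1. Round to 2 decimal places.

Sorted: 0.5, 0.8, 0.9, 1.2, 1.6, 2.0, 2.9, 3.1, 4.0, 4.6, 4.8, 4.9, 5.2, 5.4, 6.0, 6.1, 6.6, 6.7, 7.3, 7.5, 8.1, 8.2.
n = 22.
r = (10/100)·(22 + 1) = 2.3.
Rank 2 is 0.8 and rank 3 is 0.9.
Interpolate: 0.8 + 0.3·(0.9 − 0.8) = 0.8 + 0.3·0.1 = 0.83.

0.83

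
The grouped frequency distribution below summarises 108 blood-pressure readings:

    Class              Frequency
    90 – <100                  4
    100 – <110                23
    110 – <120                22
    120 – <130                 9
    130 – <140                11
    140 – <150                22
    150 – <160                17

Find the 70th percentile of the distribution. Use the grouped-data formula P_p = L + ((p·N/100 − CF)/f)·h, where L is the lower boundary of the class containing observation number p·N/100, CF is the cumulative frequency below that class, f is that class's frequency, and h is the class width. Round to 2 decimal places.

143.00

N = 108; target position k = 70/100 · 108 = 75.6.
Cumulative frequencies: 4, 27, 49, 58, 69, 91, 108.
Observation 75.6 falls in the class 140 – <150.
L = 140, CF = 69, f = 22, h = 10.
P70 = 140 + ((75.6 − 69)/22)·10 = 140 + 3 = 143.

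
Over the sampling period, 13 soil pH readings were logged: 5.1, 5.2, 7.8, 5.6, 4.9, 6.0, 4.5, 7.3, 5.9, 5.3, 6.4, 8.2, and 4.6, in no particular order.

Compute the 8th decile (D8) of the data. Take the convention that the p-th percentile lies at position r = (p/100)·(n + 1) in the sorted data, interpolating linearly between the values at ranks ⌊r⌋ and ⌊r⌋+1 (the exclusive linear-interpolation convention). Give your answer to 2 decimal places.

7.40

Sorted: 4.5, 4.6, 4.9, 5.1, 5.2, 5.3, 5.6, 5.9, 6.0, 6.4, 7.3, 7.8, 8.2.
n = 13.
r = (80/100)·(13 + 1) = 11.2.
Rank 11 is 7.3 and rank 12 is 7.8.
Interpolate: 7.3 + 0.2·(7.8 − 7.3) = 7.3 + 0.2·0.5 = 7.4.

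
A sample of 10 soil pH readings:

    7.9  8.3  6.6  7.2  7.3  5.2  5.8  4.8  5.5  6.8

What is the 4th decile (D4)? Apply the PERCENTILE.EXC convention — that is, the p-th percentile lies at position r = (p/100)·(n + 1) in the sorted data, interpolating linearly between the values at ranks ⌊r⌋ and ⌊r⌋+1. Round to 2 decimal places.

6.12

Sorted: 4.8, 5.2, 5.5, 5.8, 6.6, 6.8, 7.2, 7.3, 7.9, 8.3.
n = 10.
r = (40/100)·(10 + 1) = 4.4.
Rank 4 is 5.8 and rank 5 is 6.6.
Interpolate: 5.8 + 0.4·(6.6 − 5.8) = 5.8 + 0.4·0.8 = 6.12.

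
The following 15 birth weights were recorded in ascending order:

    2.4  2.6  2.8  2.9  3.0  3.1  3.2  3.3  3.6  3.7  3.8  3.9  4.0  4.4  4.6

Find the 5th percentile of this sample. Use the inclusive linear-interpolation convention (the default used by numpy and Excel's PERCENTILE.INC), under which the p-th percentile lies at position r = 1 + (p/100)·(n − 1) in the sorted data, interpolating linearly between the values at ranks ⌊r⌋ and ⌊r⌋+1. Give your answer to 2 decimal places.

2.54

n = 15.
r = 1 + (5/100)·(15 − 1) = 1 + 0.7 = 1.7.
Rank 1 is 2.4 and rank 2 is 2.6.
Interpolate: 2.4 + 0.7·(2.6 − 2.4) = 2.4 + 0.7·0.2 = 2.54.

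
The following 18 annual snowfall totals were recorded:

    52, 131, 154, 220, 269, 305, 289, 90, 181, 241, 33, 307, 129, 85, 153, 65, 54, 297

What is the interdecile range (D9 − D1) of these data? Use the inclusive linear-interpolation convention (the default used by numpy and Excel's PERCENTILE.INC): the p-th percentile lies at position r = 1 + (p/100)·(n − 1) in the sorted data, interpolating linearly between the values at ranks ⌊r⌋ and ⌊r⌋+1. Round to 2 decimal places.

Sorted: 33, 52, 54, 65, 85, 90, 129, 131, 153, 154, 181, 220, 241, 269, 289, 297, 305, 307.
n = 18.
P10: r = 2.7; ranks 2–3 are 52, 54; interpolating gives 53.4.
P90: r = 16.3; ranks 16–17 are 297, 305; interpolating gives 299.4.
Difference: 299.4 − 53.4 = 246.

246.00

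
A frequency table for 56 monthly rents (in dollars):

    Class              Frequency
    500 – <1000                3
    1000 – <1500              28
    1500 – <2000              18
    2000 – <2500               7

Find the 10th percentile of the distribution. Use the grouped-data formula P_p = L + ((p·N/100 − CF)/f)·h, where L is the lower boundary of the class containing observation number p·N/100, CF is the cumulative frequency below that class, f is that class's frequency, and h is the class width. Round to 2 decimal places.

N = 56; target position k = 10/100 · 56 = 5.6.
Cumulative frequencies: 3, 31, 49, 56.
Observation 5.6 falls in the class 1000 – <1500.
L = 1000, CF = 3, f = 28, h = 500.
P10 = 1000 + ((5.6 − 3)/28)·500 = 1000 + 46.4286 = 1046.43.

1046.43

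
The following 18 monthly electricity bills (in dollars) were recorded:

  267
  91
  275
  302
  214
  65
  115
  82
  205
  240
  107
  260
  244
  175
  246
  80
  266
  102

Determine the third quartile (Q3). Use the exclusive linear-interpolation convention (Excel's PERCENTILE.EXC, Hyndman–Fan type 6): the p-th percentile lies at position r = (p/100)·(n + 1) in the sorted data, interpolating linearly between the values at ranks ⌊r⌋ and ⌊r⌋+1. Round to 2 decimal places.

Sorted: 65, 80, 82, 91, 102, 107, 115, 175, 205, 214, 240, 244, 246, 260, 266, 267, 275, 302.
n = 18.
r = (75/100)·(18 + 1) = 14.25.
Rank 14 is 260 and rank 15 is 266.
Interpolate: 260 + 0.25·(266 − 260) = 260 + 0.25·6 = 261.5.

261.50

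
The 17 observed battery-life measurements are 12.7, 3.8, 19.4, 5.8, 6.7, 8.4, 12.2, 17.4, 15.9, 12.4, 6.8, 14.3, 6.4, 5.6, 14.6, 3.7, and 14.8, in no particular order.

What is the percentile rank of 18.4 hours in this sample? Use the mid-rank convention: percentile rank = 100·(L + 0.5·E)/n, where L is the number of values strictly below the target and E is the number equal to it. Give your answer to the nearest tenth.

Sorted: 3.7, 3.8, 5.6, 5.8, 6.4, 6.7, 6.8, 8.4, 12.2, 12.4, 12.7, 14.3, 14.6, 14.8, 15.9, 17.4, 19.4.
Count below 18.4: L = 16; count equal: E = 0; n = 17.
Percentile rank = 100·(16 + 0.5·0)/17 = 100·16/17 = 94.12.

94.1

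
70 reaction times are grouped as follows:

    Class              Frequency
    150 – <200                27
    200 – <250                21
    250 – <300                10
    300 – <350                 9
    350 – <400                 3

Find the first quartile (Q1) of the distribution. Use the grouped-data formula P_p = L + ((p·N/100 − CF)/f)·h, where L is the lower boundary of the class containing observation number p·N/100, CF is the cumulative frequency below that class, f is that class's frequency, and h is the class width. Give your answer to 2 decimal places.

182.41

N = 70; target position k = 25/100 · 70 = 17.5.
Cumulative frequencies: 27, 48, 58, 67, 70.
Observation 17.5 falls in the class 150 – <200.
L = 150, CF = 0, f = 27, h = 50.
P25 = 150 + ((17.5 − 0)/27)·50 = 150 + 32.4074 = 182.407.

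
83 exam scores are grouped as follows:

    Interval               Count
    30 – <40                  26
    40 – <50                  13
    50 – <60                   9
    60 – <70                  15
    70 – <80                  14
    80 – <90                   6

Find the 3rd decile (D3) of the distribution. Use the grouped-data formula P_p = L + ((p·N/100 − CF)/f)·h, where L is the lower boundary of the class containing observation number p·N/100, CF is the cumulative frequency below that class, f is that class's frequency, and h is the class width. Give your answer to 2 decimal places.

N = 83; target position k = 30/100 · 83 = 24.9.
Cumulative frequencies: 26, 39, 48, 63, 77, 83.
Observation 24.9 falls in the class 30 – <40.
L = 30, CF = 0, f = 26, h = 10.
P30 = 30 + ((24.9 − 0)/26)·10 = 30 + 9.57692 = 39.5769.

39.58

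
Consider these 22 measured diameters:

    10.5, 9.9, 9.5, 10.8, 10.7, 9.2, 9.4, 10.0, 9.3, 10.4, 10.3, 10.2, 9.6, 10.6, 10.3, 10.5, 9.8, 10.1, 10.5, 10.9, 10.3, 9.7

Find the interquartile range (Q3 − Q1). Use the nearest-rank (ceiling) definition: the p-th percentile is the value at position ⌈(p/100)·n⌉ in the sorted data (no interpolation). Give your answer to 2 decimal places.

Sorted: 9.2, 9.3, 9.4, 9.5, 9.6, 9.7, 9.8, 9.9, 10.0, 10.1, 10.2, 10.3, 10.3, 10.3, 10.4, 10.5, 10.5, 10.5, 10.6, 10.7, 10.8, 10.9.
n = 22.
P25: rank ⌈25/100·22⌉ = 6 → 9.7.
P75: rank ⌈75/100·22⌉ = 17 → 10.5.
Difference: 10.5 − 9.7 = 0.8.

0.80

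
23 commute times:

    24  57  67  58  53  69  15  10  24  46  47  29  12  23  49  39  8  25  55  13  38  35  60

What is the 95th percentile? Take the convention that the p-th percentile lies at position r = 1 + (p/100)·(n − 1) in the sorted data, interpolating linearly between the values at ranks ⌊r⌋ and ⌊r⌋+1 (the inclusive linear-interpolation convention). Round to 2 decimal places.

Sorted: 8, 10, 12, 13, 15, 23, 24, 24, 25, 29, 35, 38, 39, 46, 47, 49, 53, 55, 57, 58, 60, 67, 69.
n = 23.
r = 1 + (95/100)·(23 − 1) = 1 + 20.9 = 21.9.
Rank 21 is 60 and rank 22 is 67.
Interpolate: 60 + 0.9·(67 − 60) = 60 + 0.9·7 = 66.3.

66.30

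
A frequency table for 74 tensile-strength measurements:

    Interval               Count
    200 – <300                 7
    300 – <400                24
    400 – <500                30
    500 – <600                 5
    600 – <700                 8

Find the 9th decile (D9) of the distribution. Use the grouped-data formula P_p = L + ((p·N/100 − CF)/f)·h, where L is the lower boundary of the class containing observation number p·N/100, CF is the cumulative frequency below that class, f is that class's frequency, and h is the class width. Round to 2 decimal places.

N = 74; target position k = 90/100 · 74 = 66.6.
Cumulative frequencies: 7, 31, 61, 66, 74.
Observation 66.6 falls in the class 600 – <700.
L = 600, CF = 66, f = 8, h = 100.
P90 = 600 + ((66.6 − 66)/8)·100 = 600 + 7.5 = 607.5.

607.50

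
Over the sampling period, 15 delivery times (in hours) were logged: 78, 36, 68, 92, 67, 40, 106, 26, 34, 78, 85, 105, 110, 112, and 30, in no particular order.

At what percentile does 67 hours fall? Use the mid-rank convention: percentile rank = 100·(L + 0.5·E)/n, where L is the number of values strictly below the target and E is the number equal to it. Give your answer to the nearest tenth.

36.7

Sorted: 26, 30, 34, 36, 40, 67, 68, 78, 78, 85, 92, 105, 106, 110, 112.
Count below 67: L = 5; count equal: E = 1; n = 15.
Percentile rank = 100·(5 + 0.5·1)/15 = 100·5.5/15 = 36.67.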